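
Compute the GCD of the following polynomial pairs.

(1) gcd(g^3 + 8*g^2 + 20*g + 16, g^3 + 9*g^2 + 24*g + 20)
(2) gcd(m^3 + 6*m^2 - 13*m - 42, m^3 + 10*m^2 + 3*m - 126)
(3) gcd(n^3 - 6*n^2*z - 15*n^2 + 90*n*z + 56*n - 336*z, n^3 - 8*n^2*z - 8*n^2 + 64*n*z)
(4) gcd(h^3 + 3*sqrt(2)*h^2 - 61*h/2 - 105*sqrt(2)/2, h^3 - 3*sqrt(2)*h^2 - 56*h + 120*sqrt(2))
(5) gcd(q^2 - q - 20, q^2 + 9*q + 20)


(1) = g^2 + 4*g + 4
(2) = m^2 + 4*m - 21
(3) = gcd((n - 8)*(n - 7)*(n - 6*z), n*(n - 8)*(n - 8*z)) = n - 8
(4) = gcd((h - 7*sqrt(2)/2)*(h + 3*sqrt(2)/2)*(h + 5*sqrt(2)), (h - 6*sqrt(2))*(h - 2*sqrt(2))*(h + 5*sqrt(2))) = h + 5*sqrt(2)
(5) = q + 4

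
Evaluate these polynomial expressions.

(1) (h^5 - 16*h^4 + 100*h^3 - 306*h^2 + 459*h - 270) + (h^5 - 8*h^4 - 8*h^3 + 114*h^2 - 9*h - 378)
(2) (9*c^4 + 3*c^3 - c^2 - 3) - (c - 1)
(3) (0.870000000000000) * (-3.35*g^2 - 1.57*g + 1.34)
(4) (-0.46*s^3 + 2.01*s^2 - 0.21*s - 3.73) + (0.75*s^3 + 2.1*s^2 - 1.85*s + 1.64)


(1) = 2*h^5 - 24*h^4 + 92*h^3 - 192*h^2 + 450*h - 648
(2) = 9*c^4 + 3*c^3 - c^2 - c - 2
(3) = -2.9145*g^2 - 1.3659*g + 1.1658
(4) = 0.29*s^3 + 4.11*s^2 - 2.06*s - 2.09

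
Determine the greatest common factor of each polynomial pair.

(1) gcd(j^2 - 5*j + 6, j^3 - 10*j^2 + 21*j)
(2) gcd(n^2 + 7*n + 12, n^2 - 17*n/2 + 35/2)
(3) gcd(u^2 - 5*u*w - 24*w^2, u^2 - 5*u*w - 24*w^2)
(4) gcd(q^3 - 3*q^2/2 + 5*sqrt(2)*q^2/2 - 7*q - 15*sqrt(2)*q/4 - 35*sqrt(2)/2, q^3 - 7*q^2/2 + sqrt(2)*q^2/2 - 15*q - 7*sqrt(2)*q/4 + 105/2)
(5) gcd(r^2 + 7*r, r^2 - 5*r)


(1) = j - 3
(2) = 1
(3) = u^2 - 5*u*w - 24*w^2
(4) = gcd((q - 7/2)*(q + 2)*(q + 5*sqrt(2)/2), (q - 7/2)*(q - 5*sqrt(2)/2)*(q + 3*sqrt(2))) = q - 7/2
(5) = gcd(r*(r + 7), r*(r - 5)) = r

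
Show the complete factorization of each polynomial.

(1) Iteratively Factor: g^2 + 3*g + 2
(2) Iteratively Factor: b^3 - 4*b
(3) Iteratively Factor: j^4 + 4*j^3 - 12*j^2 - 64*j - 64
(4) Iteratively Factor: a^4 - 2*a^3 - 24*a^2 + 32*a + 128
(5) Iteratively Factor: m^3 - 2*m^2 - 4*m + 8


(1) = (g + 1)*(g + 2)
(2) = (b - 2)*(b^2 + 2*b) = b*(b - 2)*(b + 2)
(3) = (j - 4)*(j^3 + 8*j^2 + 20*j + 16) = (j - 4)*(j + 4)*(j^2 + 4*j + 4) = (j - 4)*(j + 2)*(j + 4)*(j + 2)
(4) = (a - 4)*(a^3 + 2*a^2 - 16*a - 32) = (a - 4)*(a + 2)*(a^2 - 16) = (a - 4)^2*(a + 2)*(a + 4)
(5) = (m - 2)*(m^2 - 4) = (m - 2)*(m + 2)*(m - 2)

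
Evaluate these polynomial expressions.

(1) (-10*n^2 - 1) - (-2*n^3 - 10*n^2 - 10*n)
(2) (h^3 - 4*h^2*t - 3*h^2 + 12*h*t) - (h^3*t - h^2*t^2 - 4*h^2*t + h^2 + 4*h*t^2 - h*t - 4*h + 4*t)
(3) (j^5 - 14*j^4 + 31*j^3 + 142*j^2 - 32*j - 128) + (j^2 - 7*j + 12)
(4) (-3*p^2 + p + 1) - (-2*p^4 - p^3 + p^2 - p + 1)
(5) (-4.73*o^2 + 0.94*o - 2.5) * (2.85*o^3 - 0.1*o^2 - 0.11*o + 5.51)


(1) = 2*n^3 + 10*n - 1
(2) = -h^3*t + h^3 + h^2*t^2 - 4*h^2 - 4*h*t^2 + 13*h*t + 4*h - 4*t
(3) = j^5 - 14*j^4 + 31*j^3 + 143*j^2 - 39*j - 116
(4) = 2*p^4 + p^3 - 4*p^2 + 2*p
(5) = -13.4805*o^5 + 3.152*o^4 - 6.6987*o^3 - 25.9157*o^2 + 5.4544*o - 13.775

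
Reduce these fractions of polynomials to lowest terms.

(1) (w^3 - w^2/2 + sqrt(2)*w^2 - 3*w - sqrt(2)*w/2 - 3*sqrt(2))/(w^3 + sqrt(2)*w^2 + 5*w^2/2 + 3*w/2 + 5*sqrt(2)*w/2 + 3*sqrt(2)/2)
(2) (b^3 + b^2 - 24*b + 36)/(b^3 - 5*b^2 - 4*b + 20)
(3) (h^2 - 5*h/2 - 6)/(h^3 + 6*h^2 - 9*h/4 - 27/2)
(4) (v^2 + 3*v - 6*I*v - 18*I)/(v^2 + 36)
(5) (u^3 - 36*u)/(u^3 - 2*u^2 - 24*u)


(1) = (4*w - 8)/(4*w + 4)
(2) = (b^2 + 3*b - 18)/(b^2 - 3*b - 10)
(3) = (2*h - 8)/(2*h^2 + 9*h - 18)
(4) = (v + 3)/(v + 6*I)
(5) = (u + 6)/(u + 4)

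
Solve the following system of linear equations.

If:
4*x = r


Then:
r = 4*x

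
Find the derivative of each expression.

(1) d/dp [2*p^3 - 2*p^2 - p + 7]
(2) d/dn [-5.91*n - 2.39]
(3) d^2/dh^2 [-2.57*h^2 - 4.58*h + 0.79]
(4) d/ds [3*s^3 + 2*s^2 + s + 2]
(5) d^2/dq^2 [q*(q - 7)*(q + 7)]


(1) = 6*p^2 - 4*p - 1
(2) = -5.91000000000000
(3) = -5.14000000000000
(4) = 9*s^2 + 4*s + 1
(5) = 6*q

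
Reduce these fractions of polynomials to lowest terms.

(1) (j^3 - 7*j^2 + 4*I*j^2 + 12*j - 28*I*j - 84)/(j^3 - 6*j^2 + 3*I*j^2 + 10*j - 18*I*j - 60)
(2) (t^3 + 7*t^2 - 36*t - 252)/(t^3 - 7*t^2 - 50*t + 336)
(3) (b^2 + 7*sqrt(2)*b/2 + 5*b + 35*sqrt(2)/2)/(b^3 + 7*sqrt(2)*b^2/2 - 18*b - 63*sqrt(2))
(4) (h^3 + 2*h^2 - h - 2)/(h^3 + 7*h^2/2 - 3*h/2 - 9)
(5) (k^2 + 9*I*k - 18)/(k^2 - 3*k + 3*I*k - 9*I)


(1) = (j^2 + j*(-7 + 6*I) - 42*I)/(j^2 + j*(-6 + 5*I) - 30*I)
(2) = (t + 6)/(t - 8)
(3) = (4*b + 20)/(4*b^2 - 72)
(4) = (2*h^2 - 2)/(2*h^2 + 3*h - 9)
(5) = (k + 6*I)/(k - 3)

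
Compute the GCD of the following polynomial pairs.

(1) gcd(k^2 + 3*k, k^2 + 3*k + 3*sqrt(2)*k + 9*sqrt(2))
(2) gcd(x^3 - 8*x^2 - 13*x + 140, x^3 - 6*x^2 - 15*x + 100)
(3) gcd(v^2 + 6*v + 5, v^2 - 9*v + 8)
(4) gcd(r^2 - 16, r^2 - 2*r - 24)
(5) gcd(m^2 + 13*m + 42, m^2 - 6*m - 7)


(1) = k + 3
(2) = gcd((x - 7)*(x - 5)*(x + 4), (x - 5)^2*(x + 4)) = x^2 - x - 20
(3) = 1
(4) = r + 4
(5) = 1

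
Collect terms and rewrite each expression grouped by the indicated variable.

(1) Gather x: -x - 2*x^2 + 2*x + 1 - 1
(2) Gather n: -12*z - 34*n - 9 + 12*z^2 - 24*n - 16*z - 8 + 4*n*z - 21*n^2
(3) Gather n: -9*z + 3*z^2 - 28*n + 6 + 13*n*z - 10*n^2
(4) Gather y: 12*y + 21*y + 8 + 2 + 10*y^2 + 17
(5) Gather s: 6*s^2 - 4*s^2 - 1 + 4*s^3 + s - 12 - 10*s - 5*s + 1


(1) = -2*x^2 + x
(2) = -21*n^2 + n*(4*z - 58) + 12*z^2 - 28*z - 17
(3) = -10*n^2 + n*(13*z - 28) + 3*z^2 - 9*z + 6
(4) = 10*y^2 + 33*y + 27
(5) = 4*s^3 + 2*s^2 - 14*s - 12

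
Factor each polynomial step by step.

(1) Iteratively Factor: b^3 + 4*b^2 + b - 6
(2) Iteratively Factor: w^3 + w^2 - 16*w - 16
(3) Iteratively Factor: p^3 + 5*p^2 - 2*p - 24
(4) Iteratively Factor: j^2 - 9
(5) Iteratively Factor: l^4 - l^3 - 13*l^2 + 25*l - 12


(1) = (b + 2)*(b^2 + 2*b - 3) = (b + 2)*(b + 3)*(b - 1)
(2) = (w + 4)*(w^2 - 3*w - 4) = (w + 1)*(w + 4)*(w - 4)
(3) = (p + 3)*(p^2 + 2*p - 8) = (p + 3)*(p + 4)*(p - 2)
(4) = (j + 3)*(j - 3)
(5) = (l - 3)*(l^3 + 2*l^2 - 7*l + 4) = (l - 3)*(l + 4)*(l^2 - 2*l + 1) = (l - 3)*(l - 1)*(l + 4)*(l - 1)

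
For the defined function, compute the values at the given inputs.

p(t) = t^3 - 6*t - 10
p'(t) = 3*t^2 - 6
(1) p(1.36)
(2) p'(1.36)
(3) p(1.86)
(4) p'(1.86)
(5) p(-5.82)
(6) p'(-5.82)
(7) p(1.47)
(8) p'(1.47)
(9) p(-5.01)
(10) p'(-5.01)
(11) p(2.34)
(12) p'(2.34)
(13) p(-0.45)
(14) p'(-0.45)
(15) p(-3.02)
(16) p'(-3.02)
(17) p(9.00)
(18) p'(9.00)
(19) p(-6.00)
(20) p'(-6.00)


(1) = -15.64
(2) = -0.45
(3) = -14.73
(4) = 4.38
(5) = -172.22
(6) = 95.62
(7) = -15.64
(8) = 0.48
(9) = -105.69
(10) = 69.30
(11) = -11.23
(12) = 10.43
(13) = -7.39
(14) = -5.39
(15) = -19.42
(16) = 21.36
(17) = 665.00
(18) = 237.00
(19) = -190.00
(20) = 102.00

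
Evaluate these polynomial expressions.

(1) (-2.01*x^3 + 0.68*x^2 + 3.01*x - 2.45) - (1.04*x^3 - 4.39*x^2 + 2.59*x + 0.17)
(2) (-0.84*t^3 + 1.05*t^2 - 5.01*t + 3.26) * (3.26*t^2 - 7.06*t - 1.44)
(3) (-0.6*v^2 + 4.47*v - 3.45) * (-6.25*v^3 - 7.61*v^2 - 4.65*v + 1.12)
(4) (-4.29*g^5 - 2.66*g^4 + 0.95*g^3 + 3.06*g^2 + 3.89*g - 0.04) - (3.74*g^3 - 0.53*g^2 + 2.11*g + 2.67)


(1) = -3.05*x^3 + 5.07*x^2 + 0.42*x - 2.62
(2) = -2.7384*t^5 + 9.3534*t^4 - 22.536*t^3 + 44.4862*t^2 - 15.8012*t - 4.6944
(3) = 3.75*v^5 - 23.3715*v^4 - 9.6642*v^3 + 4.797*v^2 + 21.0489*v - 3.864
(4) = -4.29*g^5 - 2.66*g^4 - 2.79*g^3 + 3.59*g^2 + 1.78*g - 2.71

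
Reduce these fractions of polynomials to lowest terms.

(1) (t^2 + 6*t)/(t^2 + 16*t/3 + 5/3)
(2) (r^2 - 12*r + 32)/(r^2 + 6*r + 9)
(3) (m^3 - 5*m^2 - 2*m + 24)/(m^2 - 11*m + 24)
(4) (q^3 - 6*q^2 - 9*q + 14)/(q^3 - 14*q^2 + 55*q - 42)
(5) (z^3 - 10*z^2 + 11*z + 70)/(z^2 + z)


(1) = (3*t^2 + 18*t)/(3*t^2 + 16*t + 5)
(2) = (r^2 - 12*r + 32)/(r^2 + 6*r + 9)
(3) = (m^2 - 2*m - 8)/(m - 8)
(4) = (q + 2)/(q - 6)
(5) = (z^3 - 10*z^2 + 11*z + 70)/(z^2 + z)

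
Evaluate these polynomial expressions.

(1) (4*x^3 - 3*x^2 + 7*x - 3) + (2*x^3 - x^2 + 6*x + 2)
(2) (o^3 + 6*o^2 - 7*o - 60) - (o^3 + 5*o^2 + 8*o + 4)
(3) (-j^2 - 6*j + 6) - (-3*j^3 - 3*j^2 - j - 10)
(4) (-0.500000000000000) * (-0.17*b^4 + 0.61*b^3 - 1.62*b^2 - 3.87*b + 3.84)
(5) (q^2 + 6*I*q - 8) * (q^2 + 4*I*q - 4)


(1) = 6*x^3 - 4*x^2 + 13*x - 1
(2) = o^2 - 15*o - 64
(3) = 3*j^3 + 2*j^2 - 5*j + 16
(4) = 0.085*b^4 - 0.305*b^3 + 0.81*b^2 + 1.935*b - 1.92
(5) = q^4 + 10*I*q^3 - 36*q^2 - 56*I*q + 32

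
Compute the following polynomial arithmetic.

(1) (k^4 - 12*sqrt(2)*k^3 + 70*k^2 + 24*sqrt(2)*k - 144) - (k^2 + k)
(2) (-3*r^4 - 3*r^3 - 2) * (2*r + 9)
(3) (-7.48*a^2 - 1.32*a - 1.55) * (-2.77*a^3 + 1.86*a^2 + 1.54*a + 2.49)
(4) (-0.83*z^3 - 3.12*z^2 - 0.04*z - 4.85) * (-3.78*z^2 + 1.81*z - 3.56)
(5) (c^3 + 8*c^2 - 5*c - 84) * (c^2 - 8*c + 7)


(1) = k^4 - 12*sqrt(2)*k^3 + 69*k^2 - k + 24*sqrt(2)*k - 144
(2) = -6*r^5 - 33*r^4 - 27*r^3 - 4*r - 18
(3) = 20.7196*a^5 - 10.2564*a^4 - 9.6809*a^3 - 23.541*a^2 - 5.6738*a - 3.8595
(4) = 3.1374*z^5 + 10.2913*z^4 - 2.5412*z^3 + 29.3678*z^2 - 8.6361*z + 17.266
(5) = c^5 - 62*c^3 + 12*c^2 + 637*c - 588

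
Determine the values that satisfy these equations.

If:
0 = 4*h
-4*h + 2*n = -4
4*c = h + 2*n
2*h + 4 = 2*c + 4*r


Then:
c = -1
h = 0
n = -2
r = 3/2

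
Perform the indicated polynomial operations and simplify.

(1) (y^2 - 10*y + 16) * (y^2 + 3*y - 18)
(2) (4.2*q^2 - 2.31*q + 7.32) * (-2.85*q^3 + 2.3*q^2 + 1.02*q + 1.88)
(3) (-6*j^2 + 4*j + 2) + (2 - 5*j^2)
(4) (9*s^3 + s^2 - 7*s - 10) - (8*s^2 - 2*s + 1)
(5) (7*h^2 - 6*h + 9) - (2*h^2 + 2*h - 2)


(1) = y^4 - 7*y^3 - 32*y^2 + 228*y - 288
(2) = -11.97*q^5 + 16.2435*q^4 - 21.891*q^3 + 22.3758*q^2 + 3.1236*q + 13.7616
(3) = -11*j^2 + 4*j + 4
(4) = 9*s^3 - 7*s^2 - 5*s - 11
(5) = 5*h^2 - 8*h + 11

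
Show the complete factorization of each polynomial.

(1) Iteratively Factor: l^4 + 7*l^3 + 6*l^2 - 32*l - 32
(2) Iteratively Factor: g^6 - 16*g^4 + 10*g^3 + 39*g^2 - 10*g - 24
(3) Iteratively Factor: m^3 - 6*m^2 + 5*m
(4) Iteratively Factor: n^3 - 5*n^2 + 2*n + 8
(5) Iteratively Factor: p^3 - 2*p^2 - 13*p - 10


(1) = (l + 1)*(l^3 + 6*l^2 - 32) = (l + 1)*(l + 4)*(l^2 + 2*l - 8) = (l - 2)*(l + 1)*(l + 4)*(l + 4)
(2) = (g + 1)*(g^5 - g^4 - 15*g^3 + 25*g^2 + 14*g - 24) = (g + 1)*(g + 4)*(g^4 - 5*g^3 + 5*g^2 + 5*g - 6) = (g - 1)*(g + 1)*(g + 4)*(g^3 - 4*g^2 + g + 6) = (g - 1)*(g + 1)^2*(g + 4)*(g^2 - 5*g + 6) = (g - 3)*(g - 1)*(g + 1)^2*(g + 4)*(g - 2)
(3) = (m - 1)*(m^2 - 5*m) = (m - 5)*(m - 1)*(m)
(4) = (n - 4)*(n^2 - n - 2) = (n - 4)*(n + 1)*(n - 2)
(5) = (p - 5)*(p^2 + 3*p + 2) = (p - 5)*(p + 1)*(p + 2)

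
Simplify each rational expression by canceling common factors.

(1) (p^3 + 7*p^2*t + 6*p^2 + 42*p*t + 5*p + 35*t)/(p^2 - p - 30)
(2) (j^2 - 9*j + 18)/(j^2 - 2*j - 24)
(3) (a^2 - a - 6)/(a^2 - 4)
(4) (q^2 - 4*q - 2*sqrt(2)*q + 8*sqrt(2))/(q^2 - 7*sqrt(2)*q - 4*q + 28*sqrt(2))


(1) = (p^2 + 7*p*t + p + 7*t)/(p - 6)
(2) = (j - 3)/(j + 4)
(3) = (a - 3)/(a - 2)
(4) = (q - 2*sqrt(2))/(q - 7*sqrt(2))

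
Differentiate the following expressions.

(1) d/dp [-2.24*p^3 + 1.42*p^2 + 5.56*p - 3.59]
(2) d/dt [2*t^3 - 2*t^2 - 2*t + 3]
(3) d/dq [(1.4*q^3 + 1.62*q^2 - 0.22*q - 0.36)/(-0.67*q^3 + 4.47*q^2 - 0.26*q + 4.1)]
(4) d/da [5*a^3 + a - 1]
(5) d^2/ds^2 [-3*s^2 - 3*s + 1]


(1) = -6.72*p^2 + 2.84*p + 5.56
(2) = 6*t^2 - 4*t - 2
(3) = (7.3434*q^4 - 1.0228*q^3 + 17.0586*q^2 + 16.5024*q - 0.9956)/(0.4489*q^6 - 5.9898*q^5 + 20.3293*q^4 - 7.8184*q^3 + 36.7216*q^2 - 2.132*q + 16.81)
(4) = 15*a^2 + 1
(5) = -6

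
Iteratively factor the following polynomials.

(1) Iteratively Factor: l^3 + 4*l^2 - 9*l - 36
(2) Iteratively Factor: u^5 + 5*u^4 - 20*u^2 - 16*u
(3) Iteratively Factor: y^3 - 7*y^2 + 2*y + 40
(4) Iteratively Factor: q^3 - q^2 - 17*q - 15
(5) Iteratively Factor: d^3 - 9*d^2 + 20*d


(1) = (l + 3)*(l^2 + l - 12) = (l - 3)*(l + 3)*(l + 4)
(2) = (u + 4)*(u^4 + u^3 - 4*u^2 - 4*u) = (u + 1)*(u + 4)*(u^3 - 4*u) = u*(u + 1)*(u + 4)*(u^2 - 4) = u*(u - 2)*(u + 1)*(u + 4)*(u + 2)
(3) = (y - 5)*(y^2 - 2*y - 8) = (y - 5)*(y + 2)*(y - 4)
(4) = (q + 3)*(q^2 - 4*q - 5) = (q - 5)*(q + 3)*(q + 1)
(5) = (d)*(d^2 - 9*d + 20) = d*(d - 5)*(d - 4)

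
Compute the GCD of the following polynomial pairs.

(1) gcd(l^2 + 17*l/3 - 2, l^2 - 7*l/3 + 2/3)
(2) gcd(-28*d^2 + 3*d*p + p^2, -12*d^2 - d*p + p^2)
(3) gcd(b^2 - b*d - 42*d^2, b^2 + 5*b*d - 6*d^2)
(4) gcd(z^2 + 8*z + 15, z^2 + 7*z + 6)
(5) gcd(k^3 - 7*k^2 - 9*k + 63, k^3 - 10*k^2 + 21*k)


(1) = gcd((l - 1/3)*(l + 6), (l - 2)*(l - 1/3)) = l - 1/3
(2) = -4*d + p
(3) = b + 6*d
(4) = 1
(5) = k^2 - 10*k + 21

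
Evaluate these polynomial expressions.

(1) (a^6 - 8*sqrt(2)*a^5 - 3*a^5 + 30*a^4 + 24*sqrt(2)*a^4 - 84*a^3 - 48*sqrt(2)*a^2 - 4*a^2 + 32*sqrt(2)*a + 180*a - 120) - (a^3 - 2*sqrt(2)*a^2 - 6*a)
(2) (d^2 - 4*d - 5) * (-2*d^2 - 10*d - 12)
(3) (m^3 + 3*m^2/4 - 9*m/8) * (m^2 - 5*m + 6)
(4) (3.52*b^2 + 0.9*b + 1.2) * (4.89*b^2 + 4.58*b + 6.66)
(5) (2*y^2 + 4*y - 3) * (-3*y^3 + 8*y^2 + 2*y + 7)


(1) = a^6 - 8*sqrt(2)*a^5 - 3*a^5 + 30*a^4 + 24*sqrt(2)*a^4 - 85*a^3 - 46*sqrt(2)*a^2 - 4*a^2 + 32*sqrt(2)*a + 186*a - 120
(2) = -2*d^4 - 2*d^3 + 38*d^2 + 98*d + 60
(3) = m^5 - 17*m^4/4 + 9*m^3/8 + 81*m^2/8 - 27*m/4
(4) = 17.2128*b^4 + 20.5226*b^3 + 33.4332*b^2 + 11.49*b + 7.992
(5) = -6*y^5 + 4*y^4 + 45*y^3 - 2*y^2 + 22*y - 21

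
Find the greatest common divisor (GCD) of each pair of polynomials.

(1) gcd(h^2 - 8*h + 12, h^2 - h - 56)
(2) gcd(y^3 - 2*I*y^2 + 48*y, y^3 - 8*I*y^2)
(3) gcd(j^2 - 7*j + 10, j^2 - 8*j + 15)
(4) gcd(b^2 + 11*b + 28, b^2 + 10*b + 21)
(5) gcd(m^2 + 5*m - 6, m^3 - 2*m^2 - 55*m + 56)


(1) = gcd((h - 6)*(h - 2), (h - 8)*(h + 7)) = 1
(2) = gcd(y*(y - 8*I)*(y + 6*I), y^2*(y - 8*I)) = y^2 - 8*I*y
(3) = j - 5
(4) = b + 7
(5) = m - 1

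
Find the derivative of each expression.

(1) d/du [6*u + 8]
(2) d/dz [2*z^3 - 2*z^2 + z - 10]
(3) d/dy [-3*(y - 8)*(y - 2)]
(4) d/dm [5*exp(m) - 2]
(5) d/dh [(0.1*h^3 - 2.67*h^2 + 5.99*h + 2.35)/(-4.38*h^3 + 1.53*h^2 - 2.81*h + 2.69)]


(1) = 6
(2) = 6*z^2 - 4*z + 1
(3) = 30 - 6*y
(4) = 5*exp(m)
(5) = (-11.5416*h^4 + 51.9104*h^3 + 30.024*h^2 - 21.5556*h + 22.7166)/(19.1844*h^6 - 13.4028*h^5 + 26.9565*h^4 - 32.163*h^3 + 16.1275*h^2 - 15.1178*h + 7.2361)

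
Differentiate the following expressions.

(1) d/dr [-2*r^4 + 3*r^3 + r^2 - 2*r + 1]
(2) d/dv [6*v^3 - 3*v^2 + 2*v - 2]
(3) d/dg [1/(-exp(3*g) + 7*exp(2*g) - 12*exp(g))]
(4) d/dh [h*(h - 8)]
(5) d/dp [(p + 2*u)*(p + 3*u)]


(1) = -8*r^3 + 9*r^2 + 2*r - 2
(2) = 18*v^2 - 6*v + 2
(3) = (3*exp(2*g) - 14*exp(g) + 12)*exp(-g)/(exp(2*g) - 7*exp(g) + 12)^2
(4) = 2*h - 8
(5) = 2*p + 5*u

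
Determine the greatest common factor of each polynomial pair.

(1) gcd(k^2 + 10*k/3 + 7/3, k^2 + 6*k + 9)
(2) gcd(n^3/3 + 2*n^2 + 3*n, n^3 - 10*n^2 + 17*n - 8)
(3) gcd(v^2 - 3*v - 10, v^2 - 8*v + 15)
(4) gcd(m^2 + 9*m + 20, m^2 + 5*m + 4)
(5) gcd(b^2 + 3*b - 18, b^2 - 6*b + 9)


(1) = 1
(2) = 1
(3) = gcd((v - 5)*(v + 2), (v - 5)*(v - 3)) = v - 5
(4) = m + 4
(5) = b - 3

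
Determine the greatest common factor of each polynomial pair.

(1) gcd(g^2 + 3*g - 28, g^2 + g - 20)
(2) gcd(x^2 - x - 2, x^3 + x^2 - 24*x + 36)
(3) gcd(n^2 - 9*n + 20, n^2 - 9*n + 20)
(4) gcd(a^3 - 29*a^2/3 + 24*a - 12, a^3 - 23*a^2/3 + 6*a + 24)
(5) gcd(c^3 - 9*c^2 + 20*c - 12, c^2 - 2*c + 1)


(1) = g - 4
(2) = gcd((x - 2)*(x + 1), (x - 3)*(x - 2)*(x + 6)) = x - 2
(3) = gcd((n - 5)*(n - 4), (n - 5)*(n - 4)) = n^2 - 9*n + 20
(4) = a^2 - 9*a + 18
(5) = c - 1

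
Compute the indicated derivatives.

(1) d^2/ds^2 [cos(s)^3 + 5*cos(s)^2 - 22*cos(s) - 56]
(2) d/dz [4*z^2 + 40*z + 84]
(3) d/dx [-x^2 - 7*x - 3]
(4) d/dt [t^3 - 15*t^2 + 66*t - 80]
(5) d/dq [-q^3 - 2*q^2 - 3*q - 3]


(1) = 85*cos(s)/4 - 10*cos(2*s) - 9*cos(3*s)/4
(2) = 8*z + 40
(3) = -2*x - 7
(4) = 3*t^2 - 30*t + 66
(5) = -3*q^2 - 4*q - 3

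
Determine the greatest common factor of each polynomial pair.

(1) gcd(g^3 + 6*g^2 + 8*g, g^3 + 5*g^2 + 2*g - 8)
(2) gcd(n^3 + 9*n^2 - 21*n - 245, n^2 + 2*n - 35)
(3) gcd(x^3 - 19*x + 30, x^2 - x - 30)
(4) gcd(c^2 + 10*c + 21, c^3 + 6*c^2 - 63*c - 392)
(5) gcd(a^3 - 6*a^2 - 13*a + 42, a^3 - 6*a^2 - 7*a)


(1) = g^2 + 6*g + 8
(2) = gcd((n - 5)*(n + 7)^2, (n - 5)*(n + 7)) = n^2 + 2*n - 35
(3) = x + 5
(4) = c + 7
(5) = a - 7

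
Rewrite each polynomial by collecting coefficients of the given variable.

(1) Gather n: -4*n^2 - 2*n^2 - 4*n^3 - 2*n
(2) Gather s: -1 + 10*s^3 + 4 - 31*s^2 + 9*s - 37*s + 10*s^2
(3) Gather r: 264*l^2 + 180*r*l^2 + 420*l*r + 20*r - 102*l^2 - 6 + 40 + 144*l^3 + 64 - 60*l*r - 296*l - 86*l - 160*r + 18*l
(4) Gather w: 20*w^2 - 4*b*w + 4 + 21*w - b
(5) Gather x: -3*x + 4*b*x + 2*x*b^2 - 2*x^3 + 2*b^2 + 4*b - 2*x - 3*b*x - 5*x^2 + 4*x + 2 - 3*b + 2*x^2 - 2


(1) = -4*n^3 - 6*n^2 - 2*n
(2) = 10*s^3 - 21*s^2 - 28*s + 3
(3) = 144*l^3 + 162*l^2 - 364*l + r*(180*l^2 + 360*l - 140) + 98
(4) = -b + 20*w^2 + w*(21 - 4*b) + 4
(5) = 2*b^2 + b - 2*x^3 - 3*x^2 + x*(2*b^2 + b - 1)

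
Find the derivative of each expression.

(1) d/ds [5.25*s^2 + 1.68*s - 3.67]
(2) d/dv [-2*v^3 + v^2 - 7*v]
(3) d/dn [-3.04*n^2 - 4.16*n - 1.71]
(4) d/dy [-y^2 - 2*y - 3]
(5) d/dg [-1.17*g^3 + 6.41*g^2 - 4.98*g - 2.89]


(1) = 10.5*s + 1.68
(2) = -6*v^2 + 2*v - 7
(3) = -6.08*n - 4.16
(4) = -2*y - 2
(5) = -3.51*g^2 + 12.82*g - 4.98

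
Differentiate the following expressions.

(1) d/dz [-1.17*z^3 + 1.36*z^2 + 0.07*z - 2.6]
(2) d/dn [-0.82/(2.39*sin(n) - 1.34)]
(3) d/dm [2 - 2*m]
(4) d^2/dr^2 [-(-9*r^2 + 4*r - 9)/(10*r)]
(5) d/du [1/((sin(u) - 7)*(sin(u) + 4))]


(1) = -3.51*z^2 + 2.72*z + 0.07
(2) = 1.9598*cos(n)/(2.39*sin(n) - 1.34)^2
(3) = -2
(4) = 9/(5*r^3)
(5) = (3 - 2*sin(u))*cos(u)/((sin(u) - 7)^2*(sin(u) + 4)^2)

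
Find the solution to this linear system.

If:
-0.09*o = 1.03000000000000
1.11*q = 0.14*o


Then:
o = -11.44
q = -1.44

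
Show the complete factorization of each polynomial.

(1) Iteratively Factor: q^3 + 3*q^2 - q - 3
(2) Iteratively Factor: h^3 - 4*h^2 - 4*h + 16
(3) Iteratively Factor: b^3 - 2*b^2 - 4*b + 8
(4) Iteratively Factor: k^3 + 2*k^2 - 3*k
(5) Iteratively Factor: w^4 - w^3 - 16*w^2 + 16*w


(1) = (q - 1)*(q^2 + 4*q + 3) = (q - 1)*(q + 3)*(q + 1)
(2) = (h - 4)*(h^2 - 4) = (h - 4)*(h + 2)*(h - 2)
(3) = (b + 2)*(b^2 - 4*b + 4) = (b - 2)*(b + 2)*(b - 2)
(4) = (k + 3)*(k^2 - k) = (k - 1)*(k + 3)*(k)
(5) = (w - 4)*(w^3 + 3*w^2 - 4*w) = (w - 4)*(w - 1)*(w^2 + 4*w) = w*(w - 4)*(w - 1)*(w + 4)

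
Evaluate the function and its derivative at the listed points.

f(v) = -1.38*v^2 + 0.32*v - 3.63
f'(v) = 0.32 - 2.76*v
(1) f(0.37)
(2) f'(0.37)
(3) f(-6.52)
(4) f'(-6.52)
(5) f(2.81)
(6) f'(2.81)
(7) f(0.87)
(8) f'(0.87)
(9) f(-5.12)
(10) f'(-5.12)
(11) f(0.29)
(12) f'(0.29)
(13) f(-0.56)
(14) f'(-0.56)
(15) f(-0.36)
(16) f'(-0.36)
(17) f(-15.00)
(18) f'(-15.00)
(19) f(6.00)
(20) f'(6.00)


(1) = -3.70
(2) = -0.70
(3) = -64.38
(4) = 18.32
(5) = -13.63
(6) = -7.44
(7) = -4.40
(8) = -2.08
(9) = -41.44
(10) = 14.45
(11) = -3.65
(12) = -0.48
(13) = -4.24
(14) = 1.87
(15) = -3.92
(16) = 1.31
(17) = -318.93
(18) = 41.72
(19) = -51.39
(20) = -16.24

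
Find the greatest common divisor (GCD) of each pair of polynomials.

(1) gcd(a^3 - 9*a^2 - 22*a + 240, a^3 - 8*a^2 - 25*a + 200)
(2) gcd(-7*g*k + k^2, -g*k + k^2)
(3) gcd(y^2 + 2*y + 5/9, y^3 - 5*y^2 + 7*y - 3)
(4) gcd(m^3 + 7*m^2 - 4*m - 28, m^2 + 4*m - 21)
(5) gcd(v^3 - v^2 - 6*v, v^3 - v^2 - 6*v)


(1) = gcd((a - 8)*(a - 6)*(a + 5), (a - 8)*(a - 5)*(a + 5)) = a^2 - 3*a - 40
(2) = k
(3) = 1
(4) = gcd((m - 2)*(m + 2)*(m + 7), (m - 3)*(m + 7)) = m + 7
(5) = gcd(v*(v - 3)*(v + 2), v*(v - 3)*(v + 2)) = v^3 - v^2 - 6*v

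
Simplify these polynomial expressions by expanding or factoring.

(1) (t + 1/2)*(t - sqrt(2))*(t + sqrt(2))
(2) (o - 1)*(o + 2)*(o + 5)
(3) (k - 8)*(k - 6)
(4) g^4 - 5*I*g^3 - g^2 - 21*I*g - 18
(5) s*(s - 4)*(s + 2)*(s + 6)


(1) = t^3 + t^2/2 - 2*t - 1
(2) = o^3 + 6*o^2 + 3*o - 10
(3) = k^2 - 14*k + 48
(4) = (g - 3*I)^2*(g - I)*(g + 2*I)
(5) = s^4 + 4*s^3 - 20*s^2 - 48*s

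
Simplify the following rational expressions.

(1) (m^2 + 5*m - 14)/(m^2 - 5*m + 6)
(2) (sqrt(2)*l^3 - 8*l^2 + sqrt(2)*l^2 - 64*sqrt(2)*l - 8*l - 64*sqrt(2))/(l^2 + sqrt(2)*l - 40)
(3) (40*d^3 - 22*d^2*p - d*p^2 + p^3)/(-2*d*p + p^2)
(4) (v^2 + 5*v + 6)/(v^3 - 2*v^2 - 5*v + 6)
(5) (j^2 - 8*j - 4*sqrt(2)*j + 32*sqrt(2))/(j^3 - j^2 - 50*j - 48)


(1) = (m + 7)/(m - 3)
(2) = (sqrt(2)*l^3 + l^2*(-8 + sqrt(2)) + l*(-64*sqrt(2) - 8) - 64*sqrt(2))/(l^2 + sqrt(2)*l - 40)
(3) = (-20*d^2 + d*p + p^2)/p
(4) = (v + 3)/(v^2 - 4*v + 3)
(5) = (j - 4*sqrt(2))/(j^2 + 7*j + 6)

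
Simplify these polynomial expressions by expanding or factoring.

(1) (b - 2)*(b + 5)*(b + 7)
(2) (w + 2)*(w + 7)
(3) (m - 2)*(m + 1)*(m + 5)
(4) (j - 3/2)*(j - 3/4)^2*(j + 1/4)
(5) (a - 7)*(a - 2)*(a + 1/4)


(1) = b^3 + 10*b^2 + 11*b - 70
(2) = w^2 + 9*w + 14
(3) = m^3 + 4*m^2 - 7*m - 10
(4) = j^4 - 11*j^3/4 + 33*j^2/16 - 9*j/64 - 27/128
(5) = a^3 - 35*a^2/4 + 47*a/4 + 7/2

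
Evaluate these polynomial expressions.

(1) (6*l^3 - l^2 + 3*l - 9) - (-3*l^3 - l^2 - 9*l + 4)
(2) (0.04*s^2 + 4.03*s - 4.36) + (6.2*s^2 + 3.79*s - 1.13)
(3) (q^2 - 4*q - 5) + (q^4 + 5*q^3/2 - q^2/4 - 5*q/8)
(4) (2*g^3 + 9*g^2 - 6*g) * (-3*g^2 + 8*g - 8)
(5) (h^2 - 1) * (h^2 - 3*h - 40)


(1) = 9*l^3 + 12*l - 13
(2) = 6.24*s^2 + 7.82*s - 5.49
(3) = q^4 + 5*q^3/2 + 3*q^2/4 - 37*q/8 - 5
(4) = -6*g^5 - 11*g^4 + 74*g^3 - 120*g^2 + 48*g
(5) = h^4 - 3*h^3 - 41*h^2 + 3*h + 40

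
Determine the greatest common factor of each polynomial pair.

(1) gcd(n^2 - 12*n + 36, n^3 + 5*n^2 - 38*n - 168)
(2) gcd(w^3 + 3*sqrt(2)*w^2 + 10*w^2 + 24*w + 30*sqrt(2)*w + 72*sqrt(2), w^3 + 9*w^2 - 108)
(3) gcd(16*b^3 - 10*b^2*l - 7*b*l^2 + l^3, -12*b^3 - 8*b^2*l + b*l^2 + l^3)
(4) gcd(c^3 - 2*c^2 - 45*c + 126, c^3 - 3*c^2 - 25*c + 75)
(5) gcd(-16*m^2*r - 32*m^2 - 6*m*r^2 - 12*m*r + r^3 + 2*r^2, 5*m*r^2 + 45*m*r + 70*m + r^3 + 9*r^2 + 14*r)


(1) = n - 6
(2) = gcd((w + 4)*(w + 6)*(w + 3*sqrt(2)), (w - 3)*(w + 6)^2) = w + 6
(3) = gcd((-8*b + l)*(-b + l)*(2*b + l), (-3*b + l)*(2*b + l)^2) = 2*b + l
(4) = c - 3
(5) = gcd((-8*m + r)*(2*m + r)*(r + 2), (5*m + r)*(r + 2)*(r + 7)) = r + 2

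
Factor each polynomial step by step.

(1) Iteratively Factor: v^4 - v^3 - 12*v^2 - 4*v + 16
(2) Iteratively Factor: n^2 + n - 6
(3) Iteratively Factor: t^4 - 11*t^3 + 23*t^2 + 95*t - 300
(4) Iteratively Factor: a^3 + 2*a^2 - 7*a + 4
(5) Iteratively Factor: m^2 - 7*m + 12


(1) = (v + 2)*(v^3 - 3*v^2 - 6*v + 8) = (v + 2)^2*(v^2 - 5*v + 4) = (v - 1)*(v + 2)^2*(v - 4)
(2) = (n - 2)*(n + 3)
(3) = (t - 5)*(t^3 - 6*t^2 - 7*t + 60) = (t - 5)*(t + 3)*(t^2 - 9*t + 20) = (t - 5)*(t - 4)*(t + 3)*(t - 5)
(4) = (a - 1)*(a^2 + 3*a - 4) = (a - 1)*(a + 4)*(a - 1)
(5) = (m - 4)*(m - 3)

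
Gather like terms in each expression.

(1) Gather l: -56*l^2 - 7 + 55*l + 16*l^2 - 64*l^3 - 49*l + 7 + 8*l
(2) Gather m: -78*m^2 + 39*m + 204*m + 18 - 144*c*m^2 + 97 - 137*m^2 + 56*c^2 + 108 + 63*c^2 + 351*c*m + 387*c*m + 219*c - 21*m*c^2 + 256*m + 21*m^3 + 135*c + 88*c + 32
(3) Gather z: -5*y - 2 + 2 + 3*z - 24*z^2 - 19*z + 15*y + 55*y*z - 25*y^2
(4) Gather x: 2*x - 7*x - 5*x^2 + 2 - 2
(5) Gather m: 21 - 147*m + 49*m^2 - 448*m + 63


(1) = -64*l^3 - 40*l^2 + 14*l
(2) = 119*c^2 + 442*c + 21*m^3 + m^2*(-144*c - 215) + m*(-21*c^2 + 738*c + 499) + 255
(3) = -25*y^2 + 10*y - 24*z^2 + z*(55*y - 16)
(4) = -5*x^2 - 5*x
(5) = 49*m^2 - 595*m + 84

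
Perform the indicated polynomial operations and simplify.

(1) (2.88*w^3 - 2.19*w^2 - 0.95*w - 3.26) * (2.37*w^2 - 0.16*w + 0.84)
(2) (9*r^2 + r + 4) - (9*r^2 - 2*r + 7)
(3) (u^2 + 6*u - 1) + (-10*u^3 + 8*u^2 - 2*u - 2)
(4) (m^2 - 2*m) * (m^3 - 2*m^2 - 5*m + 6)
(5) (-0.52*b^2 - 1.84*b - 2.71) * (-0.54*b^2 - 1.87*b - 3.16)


(1) = 6.8256*w^5 - 5.6511*w^4 + 0.5181*w^3 - 9.4138*w^2 - 0.2764*w - 2.7384
(2) = 3*r - 3
(3) = -10*u^3 + 9*u^2 + 4*u - 3
(4) = m^5 - 4*m^4 - m^3 + 16*m^2 - 12*m
(5) = 0.2808*b^4 + 1.966*b^3 + 6.5474*b^2 + 10.8821*b + 8.5636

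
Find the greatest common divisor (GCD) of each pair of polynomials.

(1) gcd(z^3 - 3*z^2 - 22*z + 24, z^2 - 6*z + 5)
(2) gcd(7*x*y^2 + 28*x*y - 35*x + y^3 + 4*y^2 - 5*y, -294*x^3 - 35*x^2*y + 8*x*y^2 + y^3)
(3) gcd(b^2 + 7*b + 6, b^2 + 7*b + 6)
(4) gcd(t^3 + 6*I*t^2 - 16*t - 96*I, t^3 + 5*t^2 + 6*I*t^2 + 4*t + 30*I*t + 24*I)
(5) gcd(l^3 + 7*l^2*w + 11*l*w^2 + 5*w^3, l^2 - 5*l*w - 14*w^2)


(1) = z - 1
(2) = 7*x + y
(3) = gcd((b + 1)*(b + 6), (b + 1)*(b + 6)) = b^2 + 7*b + 6
(4) = gcd((t - 4)*(t + 4)*(t + 6*I), (t + 1)*(t + 4)*(t + 6*I)) = t^2 + t*(4 + 6*I) + 24*I
(5) = gcd((l + w)^2*(l + 5*w), (l - 7*w)*(l + 2*w)) = 1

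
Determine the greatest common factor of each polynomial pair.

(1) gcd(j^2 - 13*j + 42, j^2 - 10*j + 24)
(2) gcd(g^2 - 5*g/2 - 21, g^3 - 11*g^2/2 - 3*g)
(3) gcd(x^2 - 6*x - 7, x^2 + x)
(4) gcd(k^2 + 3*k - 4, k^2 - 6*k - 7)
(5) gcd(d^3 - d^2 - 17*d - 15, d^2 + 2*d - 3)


(1) = gcd((j - 7)*(j - 6), (j - 6)*(j - 4)) = j - 6
(2) = g - 6
(3) = gcd((x - 7)*(x + 1), x*(x + 1)) = x + 1
(4) = gcd((k - 1)*(k + 4), (k - 7)*(k + 1)) = 1
(5) = d + 3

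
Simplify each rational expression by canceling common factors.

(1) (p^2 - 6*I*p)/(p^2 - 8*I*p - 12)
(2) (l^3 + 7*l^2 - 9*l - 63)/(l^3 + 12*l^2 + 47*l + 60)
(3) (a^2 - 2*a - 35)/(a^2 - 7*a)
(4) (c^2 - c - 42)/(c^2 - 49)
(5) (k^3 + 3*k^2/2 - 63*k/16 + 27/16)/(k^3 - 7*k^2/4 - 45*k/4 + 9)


(1) = p/(p - 2*I)
(2) = (l^2 + 4*l - 21)/(l^2 + 9*l + 20)
(3) = (a + 5)/a
(4) = (c + 6)/(c + 7)
(5) = (4*k - 3)/(4*k - 16)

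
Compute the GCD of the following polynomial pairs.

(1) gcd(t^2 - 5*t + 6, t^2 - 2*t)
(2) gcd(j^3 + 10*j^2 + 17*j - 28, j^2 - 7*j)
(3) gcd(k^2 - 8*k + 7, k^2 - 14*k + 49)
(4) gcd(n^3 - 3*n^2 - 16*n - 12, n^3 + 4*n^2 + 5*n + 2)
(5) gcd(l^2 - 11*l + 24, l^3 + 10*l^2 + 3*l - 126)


(1) = gcd((t - 3)*(t - 2), t*(t - 2)) = t - 2
(2) = 1
(3) = gcd((k - 7)*(k - 1), (k - 7)^2) = k - 7
(4) = n^2 + 3*n + 2
(5) = gcd((l - 8)*(l - 3), (l - 3)*(l + 6)*(l + 7)) = l - 3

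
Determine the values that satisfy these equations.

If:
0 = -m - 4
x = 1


Then:
m = -4
x = 1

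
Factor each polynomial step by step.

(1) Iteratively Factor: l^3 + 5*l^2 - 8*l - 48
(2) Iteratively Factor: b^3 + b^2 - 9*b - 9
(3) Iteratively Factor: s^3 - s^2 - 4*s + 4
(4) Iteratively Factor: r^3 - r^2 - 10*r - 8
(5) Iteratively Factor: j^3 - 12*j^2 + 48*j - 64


(1) = (l + 4)*(l^2 + l - 12) = (l + 4)^2*(l - 3)
(2) = (b + 1)*(b^2 - 9) = (b + 1)*(b + 3)*(b - 3)
(3) = (s - 1)*(s^2 - 4) = (s - 2)*(s - 1)*(s + 2)
(4) = (r - 4)*(r^2 + 3*r + 2) = (r - 4)*(r + 2)*(r + 1)
(5) = (j - 4)*(j^2 - 8*j + 16) = (j - 4)^2*(j - 4)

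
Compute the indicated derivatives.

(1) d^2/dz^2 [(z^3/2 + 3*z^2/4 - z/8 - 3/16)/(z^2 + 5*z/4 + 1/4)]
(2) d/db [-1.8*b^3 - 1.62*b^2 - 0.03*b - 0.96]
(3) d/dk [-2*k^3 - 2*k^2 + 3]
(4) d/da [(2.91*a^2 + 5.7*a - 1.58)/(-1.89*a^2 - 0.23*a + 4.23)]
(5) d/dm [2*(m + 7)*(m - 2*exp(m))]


(1) = (-104*z^3 - 168*z^2 - 132*z - 41)/(2*(64*z^6 + 240*z^5 + 348*z^4 + 245*z^3 + 87*z^2 + 15*z + 1))
(2) = -5.4*b^2 - 3.24*b - 0.03
(3) = 2*k*(-3*k - 2)
(4) = (10.1037*a^2 + 18.6462*a + 23.7476)/(3.5721*a^4 + 0.8694*a^3 - 15.9365*a^2 - 1.9458*a + 17.8929)
(5) = -4*m*exp(m) + 4*m - 32*exp(m) + 14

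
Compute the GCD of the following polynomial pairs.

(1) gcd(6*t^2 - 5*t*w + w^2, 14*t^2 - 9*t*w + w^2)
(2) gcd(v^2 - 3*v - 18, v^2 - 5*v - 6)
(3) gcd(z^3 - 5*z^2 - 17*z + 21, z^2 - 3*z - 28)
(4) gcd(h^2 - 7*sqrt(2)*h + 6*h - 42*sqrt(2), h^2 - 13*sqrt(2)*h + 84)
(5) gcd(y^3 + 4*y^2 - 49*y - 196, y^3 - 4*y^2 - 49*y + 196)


(1) = 2*t - w
(2) = gcd((v - 6)*(v + 3), (v - 6)*(v + 1)) = v - 6
(3) = z - 7
(4) = gcd((h + 6)*(h - 7*sqrt(2)), (h - 7*sqrt(2))*(h - 6*sqrt(2))) = h - 7*sqrt(2)
(5) = y^2 - 49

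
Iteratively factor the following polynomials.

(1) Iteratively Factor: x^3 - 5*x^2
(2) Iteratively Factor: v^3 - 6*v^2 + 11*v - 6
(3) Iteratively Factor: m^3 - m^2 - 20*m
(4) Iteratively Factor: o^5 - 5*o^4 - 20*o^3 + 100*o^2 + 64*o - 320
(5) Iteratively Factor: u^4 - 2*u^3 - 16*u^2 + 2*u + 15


(1) = (x)*(x^2 - 5*x) = x^2*(x - 5)
(2) = (v - 1)*(v^2 - 5*v + 6) = (v - 3)*(v - 1)*(v - 2)
(3) = (m + 4)*(m^2 - 5*m) = m*(m + 4)*(m - 5)
(4) = (o + 4)*(o^4 - 9*o^3 + 16*o^2 + 36*o - 80) = (o - 4)*(o + 4)*(o^3 - 5*o^2 - 4*o + 20) = (o - 4)*(o + 2)*(o + 4)*(o^2 - 7*o + 10) = (o - 4)*(o - 2)*(o + 2)*(o + 4)*(o - 5)
(5) = (u + 3)*(u^3 - 5*u^2 - u + 5) = (u - 1)*(u + 3)*(u^2 - 4*u - 5) = (u - 1)*(u + 1)*(u + 3)*(u - 5)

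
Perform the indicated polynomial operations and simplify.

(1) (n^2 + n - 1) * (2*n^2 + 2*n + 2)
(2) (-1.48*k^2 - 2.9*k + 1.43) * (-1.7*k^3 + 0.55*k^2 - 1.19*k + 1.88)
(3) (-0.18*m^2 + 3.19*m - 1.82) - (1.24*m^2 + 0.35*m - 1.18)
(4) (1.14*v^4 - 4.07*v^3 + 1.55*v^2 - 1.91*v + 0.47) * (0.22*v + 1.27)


(1) = 2*n^4 + 4*n^3 + 2*n^2 - 2
(2) = 2.516*k^5 + 4.116*k^4 - 2.2648*k^3 + 1.4551*k^2 - 7.1537*k + 2.6884
(3) = -1.42*m^2 + 2.84*m - 0.64
(4) = 0.2508*v^5 + 0.5524*v^4 - 4.8279*v^3 + 1.5483*v^2 - 2.3223*v + 0.5969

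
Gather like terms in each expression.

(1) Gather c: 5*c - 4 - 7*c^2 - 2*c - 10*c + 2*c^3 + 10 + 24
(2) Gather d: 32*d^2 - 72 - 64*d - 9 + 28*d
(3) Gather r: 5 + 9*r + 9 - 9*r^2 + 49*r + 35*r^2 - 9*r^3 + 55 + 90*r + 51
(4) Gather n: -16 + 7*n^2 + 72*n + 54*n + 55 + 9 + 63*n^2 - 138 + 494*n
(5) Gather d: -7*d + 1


(1) = 2*c^3 - 7*c^2 - 7*c + 30
(2) = 32*d^2 - 36*d - 81
(3) = -9*r^3 + 26*r^2 + 148*r + 120
(4) = 70*n^2 + 620*n - 90
(5) = 1 - 7*d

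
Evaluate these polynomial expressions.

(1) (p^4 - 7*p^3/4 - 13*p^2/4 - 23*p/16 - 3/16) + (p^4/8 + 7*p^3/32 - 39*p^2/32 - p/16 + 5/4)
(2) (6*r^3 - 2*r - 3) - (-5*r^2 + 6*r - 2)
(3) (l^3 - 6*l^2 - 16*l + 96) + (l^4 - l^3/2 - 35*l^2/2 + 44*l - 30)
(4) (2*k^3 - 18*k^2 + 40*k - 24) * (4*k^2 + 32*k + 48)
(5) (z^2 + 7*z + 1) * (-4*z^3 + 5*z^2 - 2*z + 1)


(1) = 9*p^4/8 - 49*p^3/32 - 143*p^2/32 - 3*p/2 + 17/16
(2) = 6*r^3 + 5*r^2 - 8*r - 1
(3) = l^4 + l^3/2 - 47*l^2/2 + 28*l + 66
(4) = 8*k^5 - 8*k^4 - 320*k^3 + 320*k^2 + 1152*k - 1152
(5) = -4*z^5 - 23*z^4 + 29*z^3 - 8*z^2 + 5*z + 1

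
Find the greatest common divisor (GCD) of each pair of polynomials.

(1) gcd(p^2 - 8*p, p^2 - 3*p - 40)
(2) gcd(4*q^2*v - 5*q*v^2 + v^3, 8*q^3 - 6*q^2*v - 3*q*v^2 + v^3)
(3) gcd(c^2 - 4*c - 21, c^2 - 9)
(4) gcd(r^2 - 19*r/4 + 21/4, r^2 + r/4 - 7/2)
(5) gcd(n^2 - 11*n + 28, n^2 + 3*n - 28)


(1) = gcd(p*(p - 8), (p - 8)*(p + 5)) = p - 8
(2) = gcd(v*(-4*q + v)*(-q + v), (-4*q + v)*(-q + v)*(2*q + v)) = 4*q^2 - 5*q*v + v^2
(3) = c + 3
(4) = gcd((r - 3)*(r - 7/4), (r - 7/4)*(r + 2)) = r - 7/4
(5) = n - 4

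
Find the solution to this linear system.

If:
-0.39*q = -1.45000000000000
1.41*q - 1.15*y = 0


Then:
q = 3.72
y = 4.56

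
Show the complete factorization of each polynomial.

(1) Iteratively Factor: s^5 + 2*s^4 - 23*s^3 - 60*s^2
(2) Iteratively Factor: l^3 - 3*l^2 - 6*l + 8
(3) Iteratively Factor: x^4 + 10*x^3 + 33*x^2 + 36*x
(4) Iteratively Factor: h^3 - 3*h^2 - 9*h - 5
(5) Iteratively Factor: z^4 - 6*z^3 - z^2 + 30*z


(1) = (s - 5)*(s^4 + 7*s^3 + 12*s^2) = (s - 5)*(s + 4)*(s^3 + 3*s^2) = (s - 5)*(s + 3)*(s + 4)*(s^2) = s*(s - 5)*(s + 3)*(s + 4)*(s)
(2) = (l - 4)*(l^2 + l - 2) = (l - 4)*(l + 2)*(l - 1)
(3) = (x + 4)*(x^3 + 6*x^2 + 9*x) = (x + 3)*(x + 4)*(x^2 + 3*x) = (x + 3)^2*(x + 4)*(x)
(4) = (h + 1)*(h^2 - 4*h - 5) = (h - 5)*(h + 1)*(h + 1)
(5) = (z - 5)*(z^3 - z^2 - 6*z) = z*(z - 5)*(z^2 - z - 6) = z*(z - 5)*(z + 2)*(z - 3)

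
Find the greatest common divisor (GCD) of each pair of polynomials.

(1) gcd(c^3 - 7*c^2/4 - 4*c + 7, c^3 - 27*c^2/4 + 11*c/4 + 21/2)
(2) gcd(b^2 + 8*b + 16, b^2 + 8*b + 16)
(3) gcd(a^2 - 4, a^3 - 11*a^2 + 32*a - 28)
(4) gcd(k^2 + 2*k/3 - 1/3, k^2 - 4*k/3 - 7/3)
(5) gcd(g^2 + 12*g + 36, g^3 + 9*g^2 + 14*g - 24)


(1) = gcd((c - 2)*(c - 7/4)*(c + 2), (c - 6)*(c - 7/4)*(c + 1)) = c - 7/4
(2) = gcd((b + 4)^2, (b + 4)^2) = b^2 + 8*b + 16
(3) = gcd((a - 2)*(a + 2), (a - 7)*(a - 2)^2) = a - 2
(4) = k + 1
(5) = g + 6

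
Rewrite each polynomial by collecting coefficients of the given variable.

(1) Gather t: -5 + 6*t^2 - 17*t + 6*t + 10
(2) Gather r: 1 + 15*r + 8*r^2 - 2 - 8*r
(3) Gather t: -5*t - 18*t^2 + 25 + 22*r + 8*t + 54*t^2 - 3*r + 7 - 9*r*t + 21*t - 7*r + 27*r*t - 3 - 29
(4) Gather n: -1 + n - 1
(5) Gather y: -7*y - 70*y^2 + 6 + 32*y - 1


(1) = 6*t^2 - 11*t + 5
(2) = 8*r^2 + 7*r - 1
(3) = 12*r + 36*t^2 + t*(18*r + 24)
(4) = n - 2
(5) = -70*y^2 + 25*y + 5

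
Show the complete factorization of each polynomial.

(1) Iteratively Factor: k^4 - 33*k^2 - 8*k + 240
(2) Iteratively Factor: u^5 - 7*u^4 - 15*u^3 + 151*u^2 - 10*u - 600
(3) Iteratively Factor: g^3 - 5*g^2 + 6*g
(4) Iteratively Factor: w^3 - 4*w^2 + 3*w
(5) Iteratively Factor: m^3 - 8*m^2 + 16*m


(1) = (k + 4)*(k^3 - 4*k^2 - 17*k + 60) = (k - 3)*(k + 4)*(k^2 - k - 20) = (k - 5)*(k - 3)*(k + 4)*(k + 4)
(2) = (u - 3)*(u^4 - 4*u^3 - 27*u^2 + 70*u + 200) = (u - 3)*(u + 4)*(u^3 - 8*u^2 + 5*u + 50) = (u - 5)*(u - 3)*(u + 4)*(u^2 - 3*u - 10) = (u - 5)*(u - 3)*(u + 2)*(u + 4)*(u - 5)
(3) = (g - 2)*(g^2 - 3*g) = (g - 3)*(g - 2)*(g)
(4) = (w - 3)*(w^2 - w) = (w - 3)*(w - 1)*(w)
(5) = (m - 4)*(m^2 - 4*m) = (m - 4)^2*(m)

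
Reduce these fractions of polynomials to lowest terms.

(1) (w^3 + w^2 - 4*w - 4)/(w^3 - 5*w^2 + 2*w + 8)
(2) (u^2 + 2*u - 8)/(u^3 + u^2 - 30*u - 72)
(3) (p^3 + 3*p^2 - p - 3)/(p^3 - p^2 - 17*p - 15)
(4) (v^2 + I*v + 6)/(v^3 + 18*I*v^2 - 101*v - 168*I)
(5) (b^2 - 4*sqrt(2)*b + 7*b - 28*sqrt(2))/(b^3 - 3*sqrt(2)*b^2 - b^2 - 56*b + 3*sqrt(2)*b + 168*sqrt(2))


(1) = (w + 2)/(w - 4)
(2) = (u - 2)/(u^2 - 3*u - 18)
(3) = (p - 1)/(p - 5)
(4) = (v - 2*I)/(v^2 + 15*I*v - 56)
(5) = (b - 4*sqrt(2))/(b^2 + b*(-8 - 3*sqrt(2)) + 24*sqrt(2))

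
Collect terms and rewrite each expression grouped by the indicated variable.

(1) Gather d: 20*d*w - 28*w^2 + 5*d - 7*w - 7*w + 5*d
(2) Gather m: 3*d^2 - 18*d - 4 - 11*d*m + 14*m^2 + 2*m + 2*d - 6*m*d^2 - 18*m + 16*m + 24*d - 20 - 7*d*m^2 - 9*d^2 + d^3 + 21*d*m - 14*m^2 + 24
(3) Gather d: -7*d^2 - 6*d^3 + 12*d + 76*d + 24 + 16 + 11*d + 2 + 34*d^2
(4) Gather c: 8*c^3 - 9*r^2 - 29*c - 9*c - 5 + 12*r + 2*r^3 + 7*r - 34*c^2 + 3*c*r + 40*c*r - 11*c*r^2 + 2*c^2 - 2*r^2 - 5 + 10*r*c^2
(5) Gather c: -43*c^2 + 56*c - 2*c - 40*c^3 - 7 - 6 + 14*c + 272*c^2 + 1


(1) = d*(20*w + 10) - 28*w^2 - 14*w
(2) = d^3 - 6*d^2 - 7*d*m^2 + 8*d + m*(-6*d^2 + 10*d)
(3) = -6*d^3 + 27*d^2 + 99*d + 42
(4) = 8*c^3 + c^2*(10*r - 32) + c*(-11*r^2 + 43*r - 38) + 2*r^3 - 11*r^2 + 19*r - 10
(5) = -40*c^3 + 229*c^2 + 68*c - 12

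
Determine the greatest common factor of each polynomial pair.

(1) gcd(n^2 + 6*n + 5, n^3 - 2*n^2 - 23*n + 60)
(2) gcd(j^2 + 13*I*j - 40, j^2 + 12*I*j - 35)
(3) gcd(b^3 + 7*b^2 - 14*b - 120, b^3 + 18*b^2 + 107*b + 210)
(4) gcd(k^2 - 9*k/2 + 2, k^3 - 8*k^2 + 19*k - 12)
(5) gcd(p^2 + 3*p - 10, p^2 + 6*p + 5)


(1) = gcd((n + 1)*(n + 5), (n - 4)*(n - 3)*(n + 5)) = n + 5
(2) = gcd((j + 5*I)*(j + 8*I), (j + 5*I)*(j + 7*I)) = j + 5*I
(3) = b^2 + 11*b + 30
(4) = gcd((k - 4)*(k - 1/2), (k - 4)*(k - 3)*(k - 1)) = k - 4
(5) = p + 5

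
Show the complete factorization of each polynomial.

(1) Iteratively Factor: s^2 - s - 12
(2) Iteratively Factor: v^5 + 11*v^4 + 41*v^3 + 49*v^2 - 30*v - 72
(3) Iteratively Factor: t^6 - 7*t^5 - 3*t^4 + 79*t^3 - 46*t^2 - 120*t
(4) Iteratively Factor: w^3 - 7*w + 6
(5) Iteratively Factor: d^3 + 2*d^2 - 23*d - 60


(1) = (s - 4)*(s + 3)
(2) = (v + 3)*(v^4 + 8*v^3 + 17*v^2 - 2*v - 24) = (v + 3)*(v + 4)*(v^3 + 4*v^2 + v - 6) = (v + 3)^2*(v + 4)*(v^2 + v - 2) = (v - 1)*(v + 3)^2*(v + 4)*(v + 2)
(3) = (t)*(t^5 - 7*t^4 - 3*t^3 + 79*t^2 - 46*t - 120) = t*(t - 2)*(t^4 - 5*t^3 - 13*t^2 + 53*t + 60) = t*(t - 2)*(t + 1)*(t^3 - 6*t^2 - 7*t + 60) = t*(t - 2)*(t + 1)*(t + 3)*(t^2 - 9*t + 20) = t*(t - 5)*(t - 2)*(t + 1)*(t + 3)*(t - 4)
(4) = (w + 3)*(w^2 - 3*w + 2) = (w - 1)*(w + 3)*(w - 2)
(5) = (d + 3)*(d^2 - d - 20) = (d - 5)*(d + 3)*(d + 4)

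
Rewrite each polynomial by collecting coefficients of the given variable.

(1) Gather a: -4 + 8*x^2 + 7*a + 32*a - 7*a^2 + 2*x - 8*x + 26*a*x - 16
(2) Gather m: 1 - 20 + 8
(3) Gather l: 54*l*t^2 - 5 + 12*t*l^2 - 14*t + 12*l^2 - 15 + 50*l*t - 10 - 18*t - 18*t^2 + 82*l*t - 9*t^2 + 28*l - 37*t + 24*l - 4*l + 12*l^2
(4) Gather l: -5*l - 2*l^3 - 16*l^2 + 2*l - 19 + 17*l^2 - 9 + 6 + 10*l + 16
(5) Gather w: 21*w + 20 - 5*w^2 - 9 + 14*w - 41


(1) = -7*a^2 + a*(26*x + 39) + 8*x^2 - 6*x - 20
(2) = -11
(3) = l^2*(12*t + 24) + l*(54*t^2 + 132*t + 48) - 27*t^2 - 69*t - 30
(4) = -2*l^3 + l^2 + 7*l - 6
(5) = -5*w^2 + 35*w - 30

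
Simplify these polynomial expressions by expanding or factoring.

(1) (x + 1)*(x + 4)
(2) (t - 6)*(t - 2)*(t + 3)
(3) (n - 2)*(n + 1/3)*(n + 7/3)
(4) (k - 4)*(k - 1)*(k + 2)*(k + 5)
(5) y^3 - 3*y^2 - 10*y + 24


(1) = x^2 + 5*x + 4
(2) = t^3 - 5*t^2 - 12*t + 36
(3) = n^3 + 2*n^2/3 - 41*n/9 - 14/9
(4) = k^4 + 2*k^3 - 21*k^2 - 22*k + 40
(5) = (y - 4)*(y - 2)*(y + 3)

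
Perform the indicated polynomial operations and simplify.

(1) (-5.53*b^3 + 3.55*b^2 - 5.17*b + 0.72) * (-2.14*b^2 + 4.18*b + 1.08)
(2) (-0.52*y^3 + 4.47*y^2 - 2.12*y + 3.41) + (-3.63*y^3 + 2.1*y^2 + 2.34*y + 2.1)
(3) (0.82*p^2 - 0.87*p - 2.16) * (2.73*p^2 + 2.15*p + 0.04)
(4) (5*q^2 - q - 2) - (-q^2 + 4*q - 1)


(1) = 11.8342*b^5 - 30.7124*b^4 + 19.9304*b^3 - 19.3174*b^2 - 2.574*b + 0.7776
(2) = -4.15*y^3 + 6.57*y^2 + 0.22*y + 5.51
(3) = 2.2386*p^4 - 0.6121*p^3 - 7.7345*p^2 - 4.6788*p - 0.0864
(4) = 6*q^2 - 5*q - 1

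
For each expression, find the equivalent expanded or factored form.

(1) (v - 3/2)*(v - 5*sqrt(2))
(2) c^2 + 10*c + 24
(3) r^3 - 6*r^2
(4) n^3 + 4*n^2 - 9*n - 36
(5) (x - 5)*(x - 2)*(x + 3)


(1) = v^2 - 5*sqrt(2)*v - 3*v/2 + 15*sqrt(2)/2
(2) = (c + 4)*(c + 6)
(3) = r^2*(r - 6)
(4) = (n - 3)*(n + 3)*(n + 4)
(5) = x^3 - 4*x^2 - 11*x + 30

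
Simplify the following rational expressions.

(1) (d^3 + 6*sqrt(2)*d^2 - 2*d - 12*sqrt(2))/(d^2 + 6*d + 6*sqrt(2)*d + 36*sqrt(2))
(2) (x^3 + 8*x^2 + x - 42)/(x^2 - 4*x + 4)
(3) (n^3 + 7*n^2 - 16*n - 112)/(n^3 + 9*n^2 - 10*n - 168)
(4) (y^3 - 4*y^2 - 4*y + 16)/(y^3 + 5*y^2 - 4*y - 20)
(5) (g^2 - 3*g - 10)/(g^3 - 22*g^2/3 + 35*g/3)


(1) = (d^2 - 2)/(d + 6)
(2) = (x^2 + 10*x + 21)/(x - 2)
(3) = (n + 4)/(n + 6)
(4) = (y - 4)/(y + 5)
(5) = (3*g + 6)/(3*g^2 - 7*g)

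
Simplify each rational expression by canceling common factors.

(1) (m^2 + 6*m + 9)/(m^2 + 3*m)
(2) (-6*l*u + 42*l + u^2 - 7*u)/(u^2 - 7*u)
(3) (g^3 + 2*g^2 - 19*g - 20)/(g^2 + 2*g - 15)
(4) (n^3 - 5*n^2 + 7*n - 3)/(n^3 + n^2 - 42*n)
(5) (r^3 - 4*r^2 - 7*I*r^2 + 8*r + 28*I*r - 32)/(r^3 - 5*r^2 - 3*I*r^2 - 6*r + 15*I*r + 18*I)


(1) = (m + 3)/m
(2) = (-6*l + u)/u
(3) = (g^2 - 3*g - 4)/(g - 3)
(4) = (n^3 - 5*n^2 + 7*n - 3)/(n^3 + n^2 - 42*n)
(5) = (r^3 + r^2*(-4 - 7*I) + r*(8 + 28*I) - 32)/(r^3 + r^2*(-5 - 3*I) + r*(-6 + 15*I) + 18*I)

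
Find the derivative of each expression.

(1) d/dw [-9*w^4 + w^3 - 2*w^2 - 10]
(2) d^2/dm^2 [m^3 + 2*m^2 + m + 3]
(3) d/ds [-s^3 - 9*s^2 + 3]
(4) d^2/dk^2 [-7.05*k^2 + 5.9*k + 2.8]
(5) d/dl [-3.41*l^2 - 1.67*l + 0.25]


(1) = w*(-36*w^2 + 3*w - 4)
(2) = 6*m + 4
(3) = 3*s*(-s - 6)
(4) = -14.1000000000000
(5) = -6.82*l - 1.67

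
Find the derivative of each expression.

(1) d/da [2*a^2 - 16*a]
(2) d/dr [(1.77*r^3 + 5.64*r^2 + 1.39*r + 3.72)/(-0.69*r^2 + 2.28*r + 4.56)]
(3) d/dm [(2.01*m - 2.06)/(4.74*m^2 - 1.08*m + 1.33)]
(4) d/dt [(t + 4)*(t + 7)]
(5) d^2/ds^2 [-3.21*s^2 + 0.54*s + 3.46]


(1) = 4*a - 16
(2) = (-1.2213*r^4 + 8.0712*r^3 + 38.0319*r^2 + 56.5704*r - 2.1432)/(0.4761*r^4 - 3.1464*r^3 - 1.0944*r^2 + 20.7936*r + 20.7936)
(3) = (-9.5274*m^2 + 19.5288*m + 0.4485)/(22.4676*m^4 - 10.2384*m^3 + 13.7748*m^2 - 2.8728*m + 1.7689)
(4) = 2*t + 11
(5) = -6.42000000000000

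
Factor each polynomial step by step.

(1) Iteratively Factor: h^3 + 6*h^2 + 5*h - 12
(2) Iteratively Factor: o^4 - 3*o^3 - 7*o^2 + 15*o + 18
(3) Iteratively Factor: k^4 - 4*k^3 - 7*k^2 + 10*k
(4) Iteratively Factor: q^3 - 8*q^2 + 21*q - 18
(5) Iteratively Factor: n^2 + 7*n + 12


(1) = (h + 3)*(h^2 + 3*h - 4) = (h - 1)*(h + 3)*(h + 4)
(2) = (o + 1)*(o^3 - 4*o^2 - 3*o + 18) = (o + 1)*(o + 2)*(o^2 - 6*o + 9) = (o - 3)*(o + 1)*(o + 2)*(o - 3)
(3) = (k)*(k^3 - 4*k^2 - 7*k + 10) = k*(k - 1)*(k^2 - 3*k - 10) = k*(k - 5)*(k - 1)*(k + 2)
(4) = (q - 3)*(q^2 - 5*q + 6) = (q - 3)*(q - 2)*(q - 3)
(5) = (n + 3)*(n + 4)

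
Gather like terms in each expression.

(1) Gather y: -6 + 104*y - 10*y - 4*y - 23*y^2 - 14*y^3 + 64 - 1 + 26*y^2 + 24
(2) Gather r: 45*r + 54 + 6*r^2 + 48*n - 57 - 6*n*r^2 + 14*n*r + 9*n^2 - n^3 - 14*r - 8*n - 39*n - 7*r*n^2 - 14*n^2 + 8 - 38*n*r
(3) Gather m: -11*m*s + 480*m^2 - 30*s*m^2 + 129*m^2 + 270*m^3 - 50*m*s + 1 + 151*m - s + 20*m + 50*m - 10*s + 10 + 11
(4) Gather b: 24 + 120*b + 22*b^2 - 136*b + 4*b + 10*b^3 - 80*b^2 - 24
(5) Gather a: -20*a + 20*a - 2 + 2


(1) = -14*y^3 + 3*y^2 + 90*y + 81
(2) = -n^3 - 5*n^2 + n + r^2*(6 - 6*n) + r*(-7*n^2 - 24*n + 31) + 5
(3) = 270*m^3 + m^2*(609 - 30*s) + m*(221 - 61*s) - 11*s + 22
(4) = 10*b^3 - 58*b^2 - 12*b
(5) = 0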